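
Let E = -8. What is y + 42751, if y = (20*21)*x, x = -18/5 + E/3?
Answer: 40119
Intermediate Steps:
x = -94/15 (x = -18/5 - 8/3 = -94/15 ≈ -6.2667)
y = -2632 (y = (20*21)*(-94/15) = 420*(-94/15) = -2632)
y + 42751 = -2632 + 42751 = 40119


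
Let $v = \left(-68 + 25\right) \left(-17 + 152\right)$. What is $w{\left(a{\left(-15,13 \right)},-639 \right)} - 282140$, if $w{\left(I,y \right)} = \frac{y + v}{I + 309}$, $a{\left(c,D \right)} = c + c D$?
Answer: $- \frac{3104256}{11} \approx -2.8221 \cdot 10^{5}$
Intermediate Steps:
$v = -5805$ ($v = \left(-43\right) 135 = -5805$)
$a{\left(c,D \right)} = c + D c$
$w{\left(I,y \right)} = \frac{-5805 + y}{309 + I}$ ($w{\left(I,y \right)} = \frac{y - 5805}{I + 309} = \frac{-5805 + y}{309 + I}$)
$w{\left(a{\left(-15,13 \right)},-639 \right)} - 282140 = \frac{-5805 - 639}{309 - 15 \left(1 + 13\right)} - 282140 = \frac{1}{309 - 210} \left(-6444\right) - 282140 = \frac{1}{99} \left(-6444\right) - 282140 = - \frac{716}{11} - 282140 = - \frac{3104256}{11}$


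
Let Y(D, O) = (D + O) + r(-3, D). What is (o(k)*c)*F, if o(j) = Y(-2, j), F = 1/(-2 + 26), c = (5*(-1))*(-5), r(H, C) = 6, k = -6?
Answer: -25/12 ≈ -2.0833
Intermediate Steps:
c = 25 (c = -5*(-5) = 25)
Y(D, O) = 6 + D + O (Y(D, O) = (D + O) + 6 = 6 + D + O)
F = 1/24 ≈ 0.041667
o(j) = 4 + j (o(j) = 6 - 2 + j = 4 + j)
(o(k)*c)*F = ((4 - 6)*25)*(1/24) = -2*25*(1/24) = -50*1/24 = -25/12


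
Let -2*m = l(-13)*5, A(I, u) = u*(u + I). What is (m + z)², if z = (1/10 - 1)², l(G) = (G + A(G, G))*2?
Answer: 26379931561/10000 ≈ 2.6380e+6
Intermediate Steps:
A(I, u) = u*(I + u)
l(G) = 2*G + 4*G² (l(G) = (G + G*(G + G))*2 = (G + G*(2*G))*2 = (G + 2*G²)*2 = 2*G + 4*G²)
z = 81/100 (z = (1*(⅒) - 1)² = (⅒ - 1)² = (-9/10)² = 81/100 ≈ 0.81000)
m = -1625 (m = -2*(-13)*(1 + 2*(-13))*5/2 = -2*(-13)*(1 - 26)*5/2 = -2*(-13)*(-25)*5/2 = -325*5 = -½*3250 = -1625)
(m + z)² = (-1625 + 81/100)² = (-162419/100)² = 26379931561/10000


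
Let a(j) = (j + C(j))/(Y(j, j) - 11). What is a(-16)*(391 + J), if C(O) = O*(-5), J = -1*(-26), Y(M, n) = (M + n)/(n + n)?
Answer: -13344/5 ≈ -2668.8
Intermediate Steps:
Y(M, n) = (M + n)/(2*n) (Y(M, n) = (M + n)/((2*n)) = (M + n)*(1/(2*n)) = (M + n)/(2*n))
J = 26
C(O) = -5*O
a(j) = 2*j/5 (a(j) = (j - 5*j)/((j + j)/(2*j) - 11) = (-4*j)/((2*j)/(2*j) - 11) = (-4*j)/(1 - 11) = -4*j/(-10) = -4*j*(-⅒) = 2*j/5)
a(-16)*(391 + J) = ((⅖)*(-16))*(391 + 26) = -32/5*417 = -13344/5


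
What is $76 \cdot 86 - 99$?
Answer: $6437$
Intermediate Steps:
$76 \cdot 86 - 99 = 6536 - 99 = 6437$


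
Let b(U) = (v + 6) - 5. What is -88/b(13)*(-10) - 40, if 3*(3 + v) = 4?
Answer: -1360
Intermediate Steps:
v = -5/3 (v = -3 + (⅓)*4 = -3 + 4/3 = -5/3 ≈ -1.6667)
b(U) = -⅔ (b(U) = (-5/3 + 6) - 5 = 13/3 - 5 = -⅔)
-88/b(13)*(-10) - 40 = -88/(-⅔)*(-10) - 40 = -88*(-3/2)*(-10) - 40 = 132*(-10) - 40 = -1320 - 40 = -1360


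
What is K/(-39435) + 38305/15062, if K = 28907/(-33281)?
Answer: 50273305378909/19767914571570 ≈ 2.5432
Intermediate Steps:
K = -28907/33281 (K = 28907*(-1/33281) = -28907/33281 ≈ -0.86857)
K/(-39435) + 38305/15062 = -28907/33281/(-39435) + 38305/15062 = -28907/33281*(-1/39435) + 38305*(1/15062) = 28907/1312436235 + 38305/15062 = 50273305378909/19767914571570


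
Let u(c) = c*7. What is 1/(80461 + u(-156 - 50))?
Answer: 1/79019 ≈ 1.2655e-5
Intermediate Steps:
u(c) = 7*c
1/(80461 + u(-156 - 50)) = 1/(80461 + 7*(-156 - 50)) = 1/(80461 + 7*(-206)) = 1/(80461 - 1442) = 1/79019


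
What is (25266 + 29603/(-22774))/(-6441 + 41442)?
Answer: 575378281/797112774 ≈ 0.72183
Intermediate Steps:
(25266 + 29603/(-22774))/(-6441 + 41442) = (25266 + 29603*(-1/22774))/35001 = (25266 - 29603/22774)*(1/35001) = (575378281/22774)*(1/35001) = 575378281/797112774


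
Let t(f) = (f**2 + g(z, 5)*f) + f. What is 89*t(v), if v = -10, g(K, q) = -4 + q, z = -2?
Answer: 7120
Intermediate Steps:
t(f) = f**2 + 2*f (t(f) = (f**2 + (-4 + 5)*f) + f = (f**2 + 1*f) + f = (f**2 + f) + f = (f + f**2) + f = f**2 + 2*f)
89*t(v) = 89*(-10*(2 - 10)) = 89*(-10*(-8)) = 89*80 = 7120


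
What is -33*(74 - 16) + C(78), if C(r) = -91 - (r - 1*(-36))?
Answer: -2119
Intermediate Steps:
C(r) = -127 - r (C(r) = -91 - (r + 36) = -91 - (36 + r) = -91 + (-36 - r) = -127 - r)
-33*(74 - 16) + C(78) = -33*(74 - 16) + (-127 - 1*78) = -33*58 + (-127 - 78) = -1914 - 205 = -2119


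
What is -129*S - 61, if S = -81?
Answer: 10388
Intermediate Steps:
-129*S - 61 = -129*(-81) - 61 = 10449 - 61 = 10388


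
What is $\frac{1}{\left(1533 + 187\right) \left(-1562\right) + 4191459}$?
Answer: $\frac{1}{1504819} \approx 6.6453 \cdot 10^{-7}$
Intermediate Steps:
$\frac{1}{\left(1533 + 187\right) \left(-1562\right) + 4191459} = \frac{1}{1720 \left(-1562\right) + 4191459} = \frac{1}{-2686640 + 4191459} = \frac{1}{1504819}$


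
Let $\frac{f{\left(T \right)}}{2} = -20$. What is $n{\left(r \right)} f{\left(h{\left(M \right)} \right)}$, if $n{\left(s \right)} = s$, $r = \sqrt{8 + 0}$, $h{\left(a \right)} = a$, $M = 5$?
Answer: $- 80 \sqrt{2} \approx -113.14$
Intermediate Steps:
$r = 2 \sqrt{2}$ ($r = \sqrt{8} = 2 \sqrt{2} \approx 2.8284$)
$f{\left(T \right)} = -40$ ($f{\left(T \right)} = 2 \left(-20\right) = -40$)
$n{\left(r \right)} f{\left(h{\left(M \right)} \right)} = 2 \sqrt{2} \left(-40\right) = - 80 \sqrt{2}$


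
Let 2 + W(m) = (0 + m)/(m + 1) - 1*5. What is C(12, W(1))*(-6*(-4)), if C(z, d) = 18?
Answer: 432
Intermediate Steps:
W(m) = -7 + m/(1 + m) (W(m) = -2 + ((0 + m)/(m + 1) - 1*5) = -2 + (m/(1 + m) - 5) = -2 + (-5 + m/(1 + m)) = -7 + m/(1 + m))
C(12, W(1))*(-6*(-4)) = 18*(-6*(-4)) = 18*24 = 432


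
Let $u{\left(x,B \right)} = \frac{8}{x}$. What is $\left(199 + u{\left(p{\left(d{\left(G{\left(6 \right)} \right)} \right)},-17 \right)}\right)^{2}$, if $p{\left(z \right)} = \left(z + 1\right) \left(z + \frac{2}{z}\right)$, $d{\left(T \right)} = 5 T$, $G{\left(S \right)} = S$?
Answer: $\frac{7741410310921}{195468361} \approx 39604.0$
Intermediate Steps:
$p{\left(z \right)} = \left(1 + z\right) \left(z + \frac{2}{z}\right)$
$\left(199 + u{\left(p{\left(d{\left(G{\left(6 \right)} \right)} \right)},-17 \right)}\right)^{2} = \left(199 + \frac{8}{2 + 5 \cdot 6 + \left(5 \cdot 6\right)^{2} + \frac{2}{5 \cdot 6}}\right)^{2} = \left(199 + \frac{8}{2 + 30 + 30^{2} + \frac{2}{30}}\right)^{2} = \left(199 + \frac{8}{2 + 30 + 900 + 2 \cdot \frac{1}{30}}\right)^{2} = \left(199 + \frac{8}{2 + 30 + 900 + \frac{1}{15}}\right)^{2} = \left(199 + \frac{8}{\frac{13981}{15}}\right)^{2} = \left(199 + 8 \cdot \frac{15}{13981}\right)^{2} = \left(199 + \frac{120}{13981}\right)^{2} = \left(\frac{2782339}{13981}\right)^{2} = \frac{7741410310921}{195468361}$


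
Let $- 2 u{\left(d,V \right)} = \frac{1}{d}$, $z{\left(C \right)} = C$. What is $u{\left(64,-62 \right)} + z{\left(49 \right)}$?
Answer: $\frac{6271}{128} \approx 48.992$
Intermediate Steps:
$u{\left(d,V \right)} = - \frac{1}{2 d}$
$u{\left(64,-62 \right)} + z{\left(49 \right)} = - \frac{1}{2 \cdot 64} + 49 = \left(- \frac{1}{2}\right) \frac{1}{64} + 49 = - \frac{1}{128} + 49 = \frac{6271}{128}$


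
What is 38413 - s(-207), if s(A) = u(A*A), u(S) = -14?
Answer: 38427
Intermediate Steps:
s(A) = -14
38413 - s(-207) = 38413 - 1*(-14) = 38413 + 14 = 38427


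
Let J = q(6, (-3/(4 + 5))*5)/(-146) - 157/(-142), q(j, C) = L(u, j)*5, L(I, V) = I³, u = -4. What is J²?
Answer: 1168340761/107453956 ≈ 10.873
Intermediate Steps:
q(j, C) = -320 (q(j, C) = (-4)³*5 = -64*5 = -320)
J = 34181/10366 (J = -320/(-146) - 157/(-142) = -320*(-1/146) - 157*(-1/142) = 160/73 + 157/142 = 34181/10366 ≈ 3.2974)
J² = (34181/10366)² = 1168340761/107453956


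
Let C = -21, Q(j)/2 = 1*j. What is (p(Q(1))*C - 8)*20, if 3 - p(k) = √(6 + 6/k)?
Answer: -160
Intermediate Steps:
Q(j) = 2*j (Q(j) = 2*(1*j) = 2*j)
p(k) = 3 - √(6 + 6/k)
(p(Q(1))*C - 8)*20 = ((3 - √6*√((1 + 2*1)/((2*1))))*(-21) - 8)*20 = ((3 - √6*√((1 + 2)/2))*(-21) - 8)*20 = ((3 - √6*√((½)*3))*(-21) - 8)*20 = ((3 - √6*√(3/2))*(-21) - 8)*20 = ((3 - √6*√6/2)*(-21) - 8)*20 = ((3 - 3)*(-21) - 8)*20 = (0*(-21) - 8)*20 = (0 - 8)*20 = -8*20 = -160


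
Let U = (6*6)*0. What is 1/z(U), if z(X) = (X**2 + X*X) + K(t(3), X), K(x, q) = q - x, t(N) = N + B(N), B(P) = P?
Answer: -1/6 ≈ -0.16667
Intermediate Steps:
t(N) = 2*N (t(N) = N + N = 2*N)
U = 0 (U = 36*0 = 0)
z(X) = -6 + X + 2*X**2 (z(X) = (X**2 + X*X) + (X - 2*3) = (X**2 + X**2) + (X - 1*6) = 2*X**2 + (X - 6) = 2*X**2 + (-6 + X) = -6 + X + 2*X**2)
1/z(U) = 1/(-6 + 0 + 2*0**2) = 1/(-6 + 0 + 2*0) = 1/(-6 + 0 + 0) = 1/(-6) = -1/6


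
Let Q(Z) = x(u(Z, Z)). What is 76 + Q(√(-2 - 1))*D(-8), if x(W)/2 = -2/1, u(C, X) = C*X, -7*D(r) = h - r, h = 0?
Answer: 564/7 ≈ 80.571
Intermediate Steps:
D(r) = r/7 (D(r) = -(0 - r)/7 = -(-1)*r/7 = r/7)
x(W) = -4 (x(W) = 2*(-2/1) = 2*(-2*1) = 2*(-2) = -4)
Q(Z) = -4
76 + Q(√(-2 - 1))*D(-8) = 76 - 4*(-8)/7 = 76 - 4*(-8/7) = 76 + 32/7 = 564/7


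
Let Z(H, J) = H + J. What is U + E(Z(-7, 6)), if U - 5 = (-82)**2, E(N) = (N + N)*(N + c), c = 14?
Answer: 6703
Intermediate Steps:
E(N) = 2*N*(14 + N) (E(N) = (N + N)*(N + 14) = (2*N)*(14 + N) = 2*N*(14 + N))
U = 6729 (U = 5 + (-82)**2 = 5 + 6724 = 6729)
U + E(Z(-7, 6)) = 6729 + 2*(-7 + 6)*(14 + (-7 + 6)) = 6729 + 2*(-1)*(14 - 1) = 6729 + 2*(-1)*13 = 6729 - 26 = 6703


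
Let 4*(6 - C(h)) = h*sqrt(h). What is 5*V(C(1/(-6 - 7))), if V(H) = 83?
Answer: 415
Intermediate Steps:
C(h) = 6 - h**(3/2)/4 (C(h) = 6 - h*sqrt(h)/4 = 6 - h**(3/2)/4)
5*V(C(1/(-6 - 7))) = 5*83 = 415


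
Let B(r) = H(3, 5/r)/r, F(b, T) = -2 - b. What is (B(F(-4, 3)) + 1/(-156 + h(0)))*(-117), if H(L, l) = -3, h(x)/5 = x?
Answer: 705/4 ≈ 176.25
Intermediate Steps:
h(x) = 5*x
B(r) = -3/r
(B(F(-4, 3)) + 1/(-156 + h(0)))*(-117) = (-3/(-2 - 1*(-4)) + 1/(-156 + 5*0))*(-117) = (-3/(-2 + 4) + 1/(-156 + 0))*(-117) = (-3/2 + 1/(-156))*(-117) = (-3*½ - 1/156)*(-117) = (-3/2 - 1/156)*(-117) = -235/156*(-117) = 705/4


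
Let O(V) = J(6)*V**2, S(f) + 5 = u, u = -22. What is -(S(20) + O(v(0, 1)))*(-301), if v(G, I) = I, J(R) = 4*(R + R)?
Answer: 6321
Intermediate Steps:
J(R) = 8*R (J(R) = 4*(2*R) = 8*R)
S(f) = -27 (S(f) = -5 - 22 = -27)
O(V) = 48*V**2 (O(V) = (8*6)*V**2 = 48*V**2)
-(S(20) + O(v(0, 1)))*(-301) = -(-27 + 48*1**2)*(-301) = -(-27 + 48*1)*(-301) = -(-27 + 48)*(-301) = -21*(-301) = -1*(-6321) = 6321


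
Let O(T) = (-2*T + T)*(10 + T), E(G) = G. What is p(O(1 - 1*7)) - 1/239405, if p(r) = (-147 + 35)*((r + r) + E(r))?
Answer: -1930561921/239405 ≈ -8064.0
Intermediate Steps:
O(T) = -T*(10 + T) (O(T) = (-T)*(10 + T) = -T*(10 + T))
p(r) = -336*r (p(r) = (-147 + 35)*((r + r) + r) = -112*(2*r + r) = -336*r)
p(O(1 - 1*7)) - 1/239405 = -(-336)*(1 - 1*7)*(10 + (1 - 1*7)) - 1/239405 = -(-336)*(1 - 7)*(10 + (1 - 7)) - 1*1/239405 = -(-336)*(-6)*(10 - 6) - 1/239405 = -(-336)*(-6)*4 - 1/239405 = -336*24 - 1/239405 = -8064 - 1/239405 = -1930561921/239405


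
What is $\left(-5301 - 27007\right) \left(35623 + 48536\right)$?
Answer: $-2719008972$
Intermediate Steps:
$\left(-5301 - 27007\right) \left(35623 + 48536\right) = \left(-32308\right) 84159 = -2719008972$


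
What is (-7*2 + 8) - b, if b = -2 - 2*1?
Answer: -2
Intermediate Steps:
b = -4 (b = -2 - 2 = -4)
(-7*2 + 8) - b = (-7*2 + 8) - 1*(-4) = (-14 + 8) + 4 = -6 + 4 = -2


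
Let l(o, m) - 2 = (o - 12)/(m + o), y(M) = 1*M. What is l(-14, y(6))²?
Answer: 441/16 ≈ 27.563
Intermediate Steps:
y(M) = M
l(o, m) = 2 + (-12 + o)/(m + o) (l(o, m) = 2 + (o - 12)/(m + o) = 2 + (-12 + o)/(m + o))
l(-14, y(6))² = ((-12 + 2*6 + 3*(-14))/(6 - 14))² = ((-12 + 12 - 42)/(-8))² = (-⅛*(-42))² = (21/4)² = 441/16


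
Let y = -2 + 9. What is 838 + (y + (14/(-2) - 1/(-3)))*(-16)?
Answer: 2498/3 ≈ 832.67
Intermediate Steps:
y = 7
838 + (y + (14/(-2) - 1/(-3)))*(-16) = 838 + (7 + (14/(-2) - 1/(-3)))*(-16) = 838 + (7 + (14*(-½) - 1*(-⅓)))*(-16) = 838 + (7 + (-7 + ⅓))*(-16) = 838 + (7 - 20/3)*(-16) = 838 + (⅓)*(-16) = 838 - 16/3 = 2498/3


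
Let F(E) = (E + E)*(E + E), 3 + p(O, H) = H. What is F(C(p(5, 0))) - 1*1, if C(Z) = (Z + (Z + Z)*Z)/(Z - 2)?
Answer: 35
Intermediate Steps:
p(O, H) = -3 + H
C(Z) = (Z + 2*Z²)/(-2 + Z) (C(Z) = (Z + (2*Z)*Z)/(-2 + Z) = (Z + 2*Z²)/(-2 + Z))
F(E) = 4*E² (F(E) = (2*E)*(2*E) = 4*E²)
F(C(p(5, 0))) - 1*1 = 4*((-3 + 0)*(1 + 2*(-3 + 0))/(-2 + (-3 + 0)))² - 1*1 = 4*(-3*(1 + 2*(-3))/(-2 - 3))² - 1 = 4*(-3*(1 - 6)/(-5))² - 1 = 4*(-3*(-⅕)*(-5))² - 1 = 4*(-3)² - 1 = 4*9 - 1 = 36 - 1 = 35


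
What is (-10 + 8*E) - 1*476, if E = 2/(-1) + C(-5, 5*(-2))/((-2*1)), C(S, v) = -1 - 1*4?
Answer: -482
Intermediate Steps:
C(S, v) = -5 (C(S, v) = -1 - 4 = -5)
E = ½ (E = 2/(-1) - 5/((-2*1)) = 2*(-1) - 5/(-2) = -2 - 5*(-½) = -2 + 5/2 = ½ ≈ 0.50000)
(-10 + 8*E) - 1*476 = (-10 + 8*(½)) - 1*476 = (-10 + 4) - 476 = -6 - 476 = -482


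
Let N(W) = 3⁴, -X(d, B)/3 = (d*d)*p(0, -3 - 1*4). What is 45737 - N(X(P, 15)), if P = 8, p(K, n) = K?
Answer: 45656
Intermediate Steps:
X(d, B) = 0 (X(d, B) = -3*d*d*0 = -3*d²*0 = -3*0 = 0)
N(W) = 81
45737 - N(X(P, 15)) = 45737 - 1*81 = 45737 - 81 = 45656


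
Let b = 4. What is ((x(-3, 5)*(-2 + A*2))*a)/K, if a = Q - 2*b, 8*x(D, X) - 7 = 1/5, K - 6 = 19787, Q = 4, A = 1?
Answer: 0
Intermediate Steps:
K = 19793 (K = 6 + 19787 = 19793)
x(D, X) = 9/10 (x(D, X) = 7/8 + (⅛)/5 = 7/8 + (⅛)*(⅕) = 7/8 + 1/40 = 9/10)
a = -4 (a = 4 - 2*4 = 4 - 8 = -4)
((x(-3, 5)*(-2 + A*2))*a)/K = ((9*(-2 + 1*2)/10)*(-4))/19793 = ((9*(-2 + 2)/10)*(-4))*(1/19793) = (((9/10)*0)*(-4))*(1/19793) = (0*(-4))*(1/19793) = 0*(1/19793) = 0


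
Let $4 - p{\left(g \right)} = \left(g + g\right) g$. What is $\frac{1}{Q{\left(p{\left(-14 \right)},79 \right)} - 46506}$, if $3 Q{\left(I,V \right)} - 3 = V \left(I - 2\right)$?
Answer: $- \frac{1}{56775} \approx -1.7613 \cdot 10^{-5}$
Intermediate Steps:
$p{\left(g \right)} = 4 - 2 g^{2}$ ($p{\left(g \right)} = 4 - \left(g + g\right) g = 4 - 2 g g = 4 - 2 g^{2}$)
$Q{\left(I,V \right)} = 1 + \frac{V \left(-2 + I\right)}{3}$ ($Q{\left(I,V \right)} = 1 + \frac{V \left(I - 2\right)}{3} = 1 + \frac{V \left(-2 + I\right)}{3}$)
$\frac{1}{Q{\left(p{\left(-14 \right)},79 \right)} - 46506} = \frac{1}{\left(1 - \frac{158}{3} + \frac{1}{3} \left(4 - 2 \left(-14\right)^{2}\right) 79\right) - 46506} = \frac{1}{\left(1 - \frac{158}{3} + \frac{1}{3} \left(4 - 392\right) 79\right) - 46506} = \frac{1}{\left(1 - \frac{158}{3} + \frac{1}{3} \left(-388\right) 79\right) - 46506} = \frac{1}{\left(1 - \frac{158}{3} - \frac{30652}{3}\right) - 46506} = \frac{1}{-10269 - 46506} = \frac{1}{-56775} = - \frac{1}{56775}$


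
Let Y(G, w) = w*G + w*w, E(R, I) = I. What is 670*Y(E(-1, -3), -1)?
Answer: 2680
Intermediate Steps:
Y(G, w) = w**2 + G*w (Y(G, w) = G*w + w**2 = w**2 + G*w)
670*Y(E(-1, -3), -1) = 670*(-(-3 - 1)) = 670*(-1*(-4)) = 670*4 = 2680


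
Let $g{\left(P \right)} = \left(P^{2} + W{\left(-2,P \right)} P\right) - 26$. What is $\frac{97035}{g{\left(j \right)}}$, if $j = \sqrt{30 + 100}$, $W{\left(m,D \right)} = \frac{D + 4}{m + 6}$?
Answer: $\frac{4075470}{5693} - \frac{388140 \sqrt{130}}{74009} \approx 656.08$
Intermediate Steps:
$W{\left(m,D \right)} = \frac{4 + D}{6 + m}$
$j = \sqrt{130} \approx 11.402$
$g{\left(P \right)} = -26 + P^{2} + P \left(1 + \frac{P}{4}\right)$ ($g{\left(P \right)} = \left(P^{2} + \frac{4 + P}{6 - 2} P\right) - 26 = \left(P^{2} + \frac{4 + P}{4} P\right) - 26 = \left(P^{2} + \left(1 + \frac{P}{4}\right) P\right) - 26 = \left(P^{2} + P \left(1 + \frac{P}{4}\right)\right) - 26 = -26 + P^{2} + P \left(1 + \frac{P}{4}\right)$)
$\frac{97035}{g{\left(j \right)}} = \frac{97035}{-26 + \sqrt{130} + \frac{5 \left(\sqrt{130}\right)^{2}}{4}} = \frac{97035}{-26 + \sqrt{130} + \frac{5}{4} \cdot 130} = \frac{97035}{-26 + \sqrt{130} + \frac{325}{2}} = \frac{97035}{\frac{273}{2} + \sqrt{130}}$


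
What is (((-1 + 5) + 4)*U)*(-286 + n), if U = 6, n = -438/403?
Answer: -5553408/403 ≈ -13780.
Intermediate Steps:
n = -438/403 (n = -438*1/403 = -438/403 ≈ -1.0868)
(((-1 + 5) + 4)*U)*(-286 + n) = (((-1 + 5) + 4)*6)*(-286 - 438/403) = ((4 + 4)*6)*(-115696/403) = (8*6)*(-115696/403) = 48*(-115696/403) = -5553408/403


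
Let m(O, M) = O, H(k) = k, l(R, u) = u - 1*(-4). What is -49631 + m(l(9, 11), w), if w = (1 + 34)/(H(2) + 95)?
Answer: -49616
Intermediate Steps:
l(R, u) = 4 + u (l(R, u) = u + 4 = 4 + u)
w = 35/97 (w = (1 + 34)/(2 + 95) = 35/97 ≈ 0.36082)
-49631 + m(l(9, 11), w) = -49631 + (4 + 11) = -49631 + 15 = -49616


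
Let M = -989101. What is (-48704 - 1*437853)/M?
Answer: 486557/989101 ≈ 0.49192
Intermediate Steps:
(-48704 - 1*437853)/M = (-48704 - 1*437853)/(-989101) = (-48704 - 437853)*(-1/989101) = -486557*(-1/989101) = 486557/989101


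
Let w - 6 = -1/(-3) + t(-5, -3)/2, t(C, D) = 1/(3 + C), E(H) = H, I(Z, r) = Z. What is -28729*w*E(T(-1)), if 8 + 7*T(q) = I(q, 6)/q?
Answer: 2097217/12 ≈ 1.7477e+5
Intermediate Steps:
T(q) = -1 (T(q) = -8/7 + (q/q)/7 = -8/7 + (⅐)*1 = -8/7 + ⅐ = -1)
w = 73/12 (w = 6 + (-1/(-3) + 1/((3 - 5)*2)) = 6 + (-1*(-⅓) + (½)/(-2)) = 6 + (⅓ - ½*½) = 6 + (⅓ - ¼) = 6 + 1/12 = 73/12 ≈ 6.0833)
-28729*w*E(T(-1)) = -2097217*(-1)/12 = -28729*(-73/12) = 2097217/12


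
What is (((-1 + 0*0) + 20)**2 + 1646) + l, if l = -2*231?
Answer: 1545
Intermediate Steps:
l = -462
(((-1 + 0*0) + 20)**2 + 1646) + l = (((-1 + 0*0) + 20)**2 + 1646) - 462 = (((-1 + 0) + 20)**2 + 1646) - 462 = ((-1 + 20)**2 + 1646) - 462 = (19**2 + 1646) - 462 = (361 + 1646) - 462 = 2007 - 462 = 1545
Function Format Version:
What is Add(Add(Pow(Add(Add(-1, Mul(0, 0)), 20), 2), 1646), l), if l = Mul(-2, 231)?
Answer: 1545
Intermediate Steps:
l = -462
Add(Add(Pow(Add(Add(-1, Mul(0, 0)), 20), 2), 1646), l) = Add(Add(Pow(Add(Add(-1, Mul(0, 0)), 20), 2), 1646), -462) = Add(Add(Pow(Add(Add(-1, 0), 20), 2), 1646), -462) = Add(Add(Pow(Add(-1, 20), 2), 1646), -462) = Add(Add(Pow(19, 2), 1646), -462) = Add(Add(361, 1646), -462) = Add(2007, -462) = 1545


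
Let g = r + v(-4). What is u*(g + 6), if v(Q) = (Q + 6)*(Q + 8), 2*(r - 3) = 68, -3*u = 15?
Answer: -255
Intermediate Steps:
u = -5 (u = -⅓*15 = -5)
r = 37 (r = 3 + (½)*68 = 3 + 34 = 37)
v(Q) = (6 + Q)*(8 + Q)
g = 45 (g = 37 + (48 + (-4)² + 14*(-4)) = 37 + (48 + 16 - 56) = 37 + 8 = 45)
u*(g + 6) = -5*(45 + 6) = -5*51 = -255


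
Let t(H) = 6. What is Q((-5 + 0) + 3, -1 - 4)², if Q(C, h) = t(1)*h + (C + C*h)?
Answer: 484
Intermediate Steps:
Q(C, h) = C + 6*h + C*h (Q(C, h) = 6*h + (C + C*h) = C + 6*h + C*h)
Q((-5 + 0) + 3, -1 - 4)² = (((-5 + 0) + 3) + 6*(-1 - 4) + ((-5 + 0) + 3)*(-1 - 4))² = ((-5 + 3) + 6*(-5) + (-5 + 3)*(-5))² = (-2 - 30 - 2*(-5))² = (-2 - 30 + 10)² = (-22)² = 484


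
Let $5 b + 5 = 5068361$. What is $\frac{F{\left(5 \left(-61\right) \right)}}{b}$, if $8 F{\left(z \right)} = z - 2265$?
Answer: $- \frac{6425}{20273424} \approx -0.00031692$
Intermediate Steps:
$b = \frac{5068356}{5}$ ($b = -1 + \frac{1}{5} \cdot 5068361 = -1 + \frac{5068361}{5} = \frac{5068356}{5} \approx 1.0137 \cdot 10^{6}$)
$F{\left(z \right)} = - \frac{2265}{8} + \frac{z}{8}$ ($F{\left(z \right)} = \frac{z - 2265}{8} = \frac{-2265 + z}{8} = - \frac{2265}{8} + \frac{z}{8}$)
$\frac{F{\left(5 \left(-61\right) \right)}}{b} = \frac{- \frac{2265}{8} + \frac{5 \left(-61\right)}{8}}{\frac{5068356}{5}} = \left(- \frac{2265}{8} + \frac{1}{8} \left(-305\right)\right) \frac{5}{5068356} = \left(- \frac{2265}{8} - \frac{305}{8}\right) \frac{5}{5068356} = \left(- \frac{1285}{4}\right) \frac{5}{5068356} = - \frac{6425}{20273424}$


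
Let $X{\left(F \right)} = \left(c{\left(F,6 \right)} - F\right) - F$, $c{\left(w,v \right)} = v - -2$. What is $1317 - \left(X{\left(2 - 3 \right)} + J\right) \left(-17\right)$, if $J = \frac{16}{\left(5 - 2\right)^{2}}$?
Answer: $\frac{13655}{9} \approx 1517.2$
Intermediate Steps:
$c{\left(w,v \right)} = 2 + v$ ($c{\left(w,v \right)} = v + 2 = 2 + v$)
$J = \frac{16}{9}$ ($J = \frac{16}{3^{2}} = \frac{16}{9} \approx 1.7778$)
$X{\left(F \right)} = 8 - 2 F$ ($X{\left(F \right)} = \left(\left(2 + 6\right) - F\right) - F = \left(8 - F\right) - F = 8 - 2 F$)
$1317 - \left(X{\left(2 - 3 \right)} + J\right) \left(-17\right) = 1317 - \left(\left(8 - 2 \left(2 - 3\right)\right) + \frac{16}{9}\right) \left(-17\right) = 1317 - \left(\left(8 - -2\right) + \frac{16}{9}\right) \left(-17\right) = 1317 - \left(\left(8 + 2\right) + \frac{16}{9}\right) \left(-17\right) = 1317 - \left(10 + \frac{16}{9}\right) \left(-17\right) = 1317 - \frac{106}{9} \left(-17\right) = 1317 - - \frac{1802}{9} = 1317 + \frac{1802}{9} = \frac{13655}{9}$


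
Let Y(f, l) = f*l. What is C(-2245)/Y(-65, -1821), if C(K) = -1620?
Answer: -108/7891 ≈ -0.013686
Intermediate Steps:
C(-2245)/Y(-65, -1821) = -1620/((-65*(-1821))) = -1620/118365 = -1620*1/118365 = -108/7891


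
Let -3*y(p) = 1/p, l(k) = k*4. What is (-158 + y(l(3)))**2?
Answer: 32364721/1296 ≈ 24973.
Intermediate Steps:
l(k) = 4*k
y(p) = -1/(3*p)
(-158 + y(l(3)))**2 = (-158 - 1/(3*(4*3)))**2 = (-158 - 1/3/12)**2 = (-158 - 1/3*1/12)**2 = (-158 - 1/36)**2 = (-5689/36)**2 = 32364721/1296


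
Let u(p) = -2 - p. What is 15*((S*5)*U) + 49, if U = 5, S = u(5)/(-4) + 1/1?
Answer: 4321/4 ≈ 1080.3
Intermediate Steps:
S = 11/4 (S = (-2 - 1*5)/(-4) + 1/1 = (-2 - 5)*(-¼) + 1*1 = -7*(-¼) + 1 = 7/4 + 1 = 11/4 ≈ 2.7500)
15*((S*5)*U) + 49 = 15*(((11/4)*5)*5) + 49 = 15*((55/4)*5) + 49 = 15*(275/4) + 49 = 4125/4 + 49 = 4321/4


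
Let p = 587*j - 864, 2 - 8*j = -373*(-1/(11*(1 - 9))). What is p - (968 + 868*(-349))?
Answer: 212296663/704 ≈ 3.0156e+5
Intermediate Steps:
j = 549/704 (j = ¼ - (-373)/(8*((1 - 9)*(-11))) = ¼ - (-373)/(8*((-8*(-11)))) = ¼ - (-373)/(8*88) = ¼ - ⅛*(-373/88) = ¼ + 373/704 = 549/704 ≈ 0.77983)
p = -285993/704 (p = 587*(549/704) - 864 = 322263/704 - 864 = -285993/704 ≈ -406.24)
p - (968 + 868*(-349)) = -285993/704 - (968 + 868*(-349)) = -285993/704 - (968 - 302932) = -285993/704 - 1*(-301964) = -285993/704 + 301964 = 212296663/704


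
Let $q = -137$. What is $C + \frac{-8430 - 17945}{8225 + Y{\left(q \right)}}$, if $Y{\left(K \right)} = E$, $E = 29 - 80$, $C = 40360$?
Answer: $\frac{329876265}{8174} \approx 40357.0$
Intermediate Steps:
$E = -51$ ($E = 29 - 80 = -51$)
$Y{\left(K \right)} = -51$
$C + \frac{-8430 - 17945}{8225 + Y{\left(q \right)}} = 40360 + \frac{-8430 - 17945}{8225 - 51} = 40360 - \frac{26375}{8174} = \frac{329876265}{8174}$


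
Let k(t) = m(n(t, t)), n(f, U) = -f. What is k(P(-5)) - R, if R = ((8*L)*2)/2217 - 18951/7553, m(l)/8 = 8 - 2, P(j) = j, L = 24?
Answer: 280958021/5581667 ≈ 50.336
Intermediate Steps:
m(l) = 48 (m(l) = 8*(8 - 2) = 8*6 = 48)
k(t) = 48
R = -13038005/5581667 (R = ((8*24)*2)/2217 - 18951/7553 = (192*2)*(1/2217) - 18951*1/7553 = 384*(1/2217) - 18951/7553 = 128/739 - 18951/7553 = -13038005/5581667 ≈ -2.3359)
k(P(-5)) - R = 48 - 1*(-13038005/5581667) = 48 + 13038005/5581667 = 280958021/5581667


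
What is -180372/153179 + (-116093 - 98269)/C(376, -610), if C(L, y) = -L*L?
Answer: 3667742463/10827917152 ≈ 0.33873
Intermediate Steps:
C(L, y) = -L**2
-180372/153179 + (-116093 - 98269)/C(376, -610) = -180372/153179 + (-116093 - 98269)/((-1*376**2)) = -180372*1/153179 - 214362/((-1*141376)) = -180372/153179 - 214362/(-141376) = -180372/153179 - 214362*(-1/141376) = -180372/153179 + 107181/70688 = 3667742463/10827917152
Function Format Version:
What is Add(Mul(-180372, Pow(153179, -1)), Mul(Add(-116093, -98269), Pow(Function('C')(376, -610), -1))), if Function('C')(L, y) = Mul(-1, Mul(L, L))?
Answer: Rational(3667742463, 10827917152) ≈ 0.33873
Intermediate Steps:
Function('C')(L, y) = Mul(-1, Pow(L, 2))
Add(Mul(-180372, Pow(153179, -1)), Mul(Add(-116093, -98269), Pow(Function('C')(376, -610), -1))) = Add(Mul(-180372, Pow(153179, -1)), Mul(Add(-116093, -98269), Pow(Mul(-1, Pow(376, 2)), -1))) = Add(Mul(-180372, Rational(1, 153179)), Mul(-214362, Pow(Mul(-1, 141376), -1))) = Add(Rational(-180372, 153179), Mul(-214362, Pow(-141376, -1))) = Add(Rational(-180372, 153179), Mul(-214362, Rational(-1, 141376))) = Add(Rational(-180372, 153179), Rational(107181, 70688)) = Rational(3667742463, 10827917152)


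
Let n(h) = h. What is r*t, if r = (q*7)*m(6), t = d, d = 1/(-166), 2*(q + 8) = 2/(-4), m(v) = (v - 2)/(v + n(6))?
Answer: 77/664 ≈ 0.11596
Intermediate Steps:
m(v) = (-2 + v)/(6 + v) (m(v) = (v - 2)/(v + 6) = (-2 + v)/(6 + v))
q = -33/4 (q = -8 + (2/(-4))/2 = -8 + (2*(-1/4))/2 = -8 + (1/2)*(-1/2) = -8 - 1/4 = -33/4 ≈ -8.2500)
d = -1/166 ≈ -0.0060241
t = -1/166 ≈ -0.0060241
r = -77/4 (r = (-33/4*7)*((-2 + 6)/(6 + 6)) = -231*4/(4*12) = -77*4/16 = -231/4*1/3 = -77/4 ≈ -19.250)
r*t = -77/4*(-1/166) = 77/664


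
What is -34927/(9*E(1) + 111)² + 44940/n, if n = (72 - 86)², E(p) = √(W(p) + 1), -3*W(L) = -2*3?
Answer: 6418404584/28365183 + 1292299*√3/2701446 ≈ 227.11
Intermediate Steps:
W(L) = 2 (W(L) = -(-2)*3/3 = -⅓*(-6) = 2)
E(p) = √3 (E(p) = √(2 + 1) = √3)
n = 196 (n = (-14)² = 196)
-34927/(9*E(1) + 111)² + 44940/n = -34927/(9*√3 + 111)² + 44940/196 = -34927/(111 + 9*√3)² + 44940*(1/196) = -34927/(111 + 9*√3)² + 1605/7 = 1605/7 - 34927/(111 + 9*√3)²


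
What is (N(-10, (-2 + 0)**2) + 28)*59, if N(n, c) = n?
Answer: 1062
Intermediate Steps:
(N(-10, (-2 + 0)**2) + 28)*59 = (-10 + 28)*59 = 18*59 = 1062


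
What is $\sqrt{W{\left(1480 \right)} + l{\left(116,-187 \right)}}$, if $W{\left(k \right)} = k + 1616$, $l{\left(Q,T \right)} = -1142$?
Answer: $\sqrt{1954} \approx 44.204$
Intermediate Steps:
$W{\left(k \right)} = 1616 + k$
$\sqrt{W{\left(1480 \right)} + l{\left(116,-187 \right)}} = \sqrt{\left(1616 + 1480\right) - 1142} = \sqrt{3096 - 1142} = \sqrt{1954}$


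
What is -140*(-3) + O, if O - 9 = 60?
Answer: 489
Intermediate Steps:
O = 69 (O = 9 + 60 = 69)
-140*(-3) + O = -140*(-3) + 69 = 420 + 69 = 489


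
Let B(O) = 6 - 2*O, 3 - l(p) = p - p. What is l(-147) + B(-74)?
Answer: 157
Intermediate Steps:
l(p) = 3 (l(p) = 3 - (p - p) = 3 - 1*0 = 3 + 0 = 3)
l(-147) + B(-74) = 3 + (6 - 2*(-74)) = 3 + (6 + 148) = 3 + 154 = 157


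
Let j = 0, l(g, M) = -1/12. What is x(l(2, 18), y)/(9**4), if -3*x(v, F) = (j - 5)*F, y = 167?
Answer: 835/19683 ≈ 0.042422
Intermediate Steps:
l(g, M) = -1/12 (l(g, M) = -1*1/12 = -1/12)
x(v, F) = 5*F/3 (x(v, F) = -(0 - 5)*F/3 = -(-5)*F/3 = 5*F/3)
x(l(2, 18), y)/(9**4) = ((5/3)*167)/(9**4) = (835/3)/6561 = (835/3)*(1/6561) = 835/19683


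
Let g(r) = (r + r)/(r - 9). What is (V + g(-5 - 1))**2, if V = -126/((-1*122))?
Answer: 312481/93025 ≈ 3.3591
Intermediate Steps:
g(r) = 2*r/(-9 + r) (g(r) = (2*r)/(-9 + r) = 2*r/(-9 + r))
V = 63/61 (V = -126/(-122) = -126*(-1/122) = 63/61 ≈ 1.0328)
(V + g(-5 - 1))**2 = (63/61 + 2*(-5 - 1)/(-9 + (-5 - 1)))**2 = (63/61 + 2*(-6)/(-9 - 6))**2 = (63/61 + 2*(-6)/(-15))**2 = (63/61 + 2*(-6)*(-1/15))**2 = (63/61 + 4/5)**2 = (559/305)**2 = 312481/93025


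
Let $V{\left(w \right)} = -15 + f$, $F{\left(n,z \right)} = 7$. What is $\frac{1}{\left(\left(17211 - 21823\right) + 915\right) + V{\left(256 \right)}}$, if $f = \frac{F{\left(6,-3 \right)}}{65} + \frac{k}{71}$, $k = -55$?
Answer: $- \frac{4615}{17133958} \approx -0.00026935$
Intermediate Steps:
$f = - \frac{3078}{4615}$ ($f = \frac{7}{65} - \frac{55}{71} = - \frac{3078}{4615} \approx -0.66696$)
$V{\left(w \right)} = - \frac{72303}{4615}$ ($V{\left(w \right)} = -15 - \frac{3078}{4615} = - \frac{72303}{4615}$)
$\frac{1}{\left(\left(17211 - 21823\right) + 915\right) + V{\left(256 \right)}} = \frac{1}{\left(\left(17211 - 21823\right) + 915\right) - \frac{72303}{4615}} = \frac{1}{\left(-4612 + 915\right) - \frac{72303}{4615}} = \frac{1}{-3697 - \frac{72303}{4615}} = \frac{1}{- \frac{17133958}{4615}} = - \frac{4615}{17133958}$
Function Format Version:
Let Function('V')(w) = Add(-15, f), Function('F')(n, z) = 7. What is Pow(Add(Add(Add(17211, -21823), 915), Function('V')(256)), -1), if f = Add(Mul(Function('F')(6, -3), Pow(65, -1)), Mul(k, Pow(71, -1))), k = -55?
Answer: Rational(-4615, 17133958) ≈ -0.00026935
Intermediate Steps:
f = Rational(-3078, 4615) (f = Add(Mul(7, Pow(65, -1)), Mul(-55, Pow(71, -1))) = Add(Mul(7, Rational(1, 65)), Mul(-55, Rational(1, 71))) = Add(Rational(7, 65), Rational(-55, 71)) = Rational(-3078, 4615) ≈ -0.66696)
Function('V')(w) = Rational(-72303, 4615) (Function('V')(w) = Add(-15, Rational(-3078, 4615)) = Rational(-72303, 4615))
Pow(Add(Add(Add(17211, -21823), 915), Function('V')(256)), -1) = Pow(Add(Add(Add(17211, -21823), 915), Rational(-72303, 4615)), -1) = Pow(Add(Add(-4612, 915), Rational(-72303, 4615)), -1) = Pow(Add(-3697, Rational(-72303, 4615)), -1) = Pow(Rational(-17133958, 4615), -1) = Rational(-4615, 17133958)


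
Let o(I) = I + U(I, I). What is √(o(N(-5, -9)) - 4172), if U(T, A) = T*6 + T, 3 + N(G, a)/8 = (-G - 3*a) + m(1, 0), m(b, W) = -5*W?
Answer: 2*I*√579 ≈ 48.125*I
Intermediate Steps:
N(G, a) = -24 - 24*a - 8*G (N(G, a) = -24 + 8*((-G - 3*a) - 5*0) = -24 + 8*((-G - 3*a) + 0) = -24 + 8*(-G - 3*a) = -24 + (-24*a - 8*G) = -24 - 24*a - 8*G)
U(T, A) = 7*T (U(T, A) = 6*T + T = 7*T)
o(I) = 8*I (o(I) = I + 7*I = 8*I)
√(o(N(-5, -9)) - 4172) = √(8*(-24 - 24*(-9) - 8*(-5)) - 4172) = √(8*(-24 + 216 + 40) - 4172) = √(8*232 - 4172) = √(1856 - 4172) = √(-2316) = 2*I*√579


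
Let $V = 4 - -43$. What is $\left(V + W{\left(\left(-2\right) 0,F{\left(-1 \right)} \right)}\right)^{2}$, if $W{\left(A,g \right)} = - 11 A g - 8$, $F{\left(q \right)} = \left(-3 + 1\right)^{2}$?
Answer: $1521$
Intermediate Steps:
$V = 47$ ($V = 4 + 43 = 47$)
$F{\left(q \right)} = 4$ ($F{\left(q \right)} = \left(-2\right)^{2} = 4$)
$W{\left(A,g \right)} = -8 - 11 A g$ ($W{\left(A,g \right)} = - 11 A g - 8 = -8 - 11 A g$)
$\left(V + W{\left(\left(-2\right) 0,F{\left(-1 \right)} \right)}\right)^{2} = \left(47 - \left(8 + 11 \left(\left(-2\right) 0\right) 4\right)\right)^{2} = \left(47 - \left(8 + 0 \cdot 4\right)\right)^{2} = \left(47 + \left(-8 + 0\right)\right)^{2} = \left(47 - 8\right)^{2} = 39^{2} = 1521$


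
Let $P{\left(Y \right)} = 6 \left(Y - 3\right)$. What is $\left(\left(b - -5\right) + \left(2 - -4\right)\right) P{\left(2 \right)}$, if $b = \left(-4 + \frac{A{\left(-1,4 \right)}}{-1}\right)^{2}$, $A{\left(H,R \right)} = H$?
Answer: $-120$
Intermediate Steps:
$P{\left(Y \right)} = -18 + 6 Y$ ($P{\left(Y \right)} = 6 \left(-3 + Y\right) = -18 + 6 Y$)
$b = 9$ ($b = \left(-4 - \frac{1}{-1}\right)^{2} = \left(-4 - -1\right)^{2} = \left(-4 + 1\right)^{2} = \left(-3\right)^{2} = 9$)
$\left(\left(b - -5\right) + \left(2 - -4\right)\right) P{\left(2 \right)} = \left(\left(9 - -5\right) + \left(2 - -4\right)\right) \left(-18 + 6 \cdot 2\right) = \left(\left(9 + 5\right) + \left(2 + 4\right)\right) \left(-18 + 12\right) = \left(14 + 6\right) \left(-6\right) = 20 \left(-6\right) = -120$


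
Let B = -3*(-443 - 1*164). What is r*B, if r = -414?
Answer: -753894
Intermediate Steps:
B = 1821 (B = -3*(-443 - 164) = -3*(-607) = 1821)
r*B = -414*1821 = -753894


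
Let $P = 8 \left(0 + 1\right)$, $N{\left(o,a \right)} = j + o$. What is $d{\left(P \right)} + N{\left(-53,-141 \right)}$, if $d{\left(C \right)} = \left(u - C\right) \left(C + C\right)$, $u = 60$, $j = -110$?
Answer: $669$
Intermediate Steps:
$N{\left(o,a \right)} = -110 + o$
$P = 8$ ($P = 8 \cdot 1 = 8$)
$d{\left(C \right)} = 2 C \left(60 - C\right)$ ($d{\left(C \right)} = \left(60 - C\right) \left(C + C\right) = \left(60 - C\right) 2 C = 2 C \left(60 - C\right)$)
$d{\left(P \right)} + N{\left(-53,-141 \right)} = 2 \cdot 8 \left(60 - 8\right) - 163 = 2 \cdot 8 \cdot 52 - 163 = 832 - 163 = 669$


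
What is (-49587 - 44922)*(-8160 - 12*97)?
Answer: 881201916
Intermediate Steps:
(-49587 - 44922)*(-8160 - 12*97) = -94509*(-8160 - 1164) = -94509*(-9324) = 881201916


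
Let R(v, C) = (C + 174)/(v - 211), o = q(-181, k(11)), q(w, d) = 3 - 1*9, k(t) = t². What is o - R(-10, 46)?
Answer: -1106/221 ≈ -5.0045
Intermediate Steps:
q(w, d) = -6 (q(w, d) = 3 - 9 = -6)
o = -6
R(v, C) = (174 + C)/(-211 + v)
o - R(-10, 46) = -6 - (174 + 46)/(-211 - 10) = -6 - 220/(-221) = -6 - (-1)*220/221 = -6 - 1*(-220/221) = -6 + 220/221 = -1106/221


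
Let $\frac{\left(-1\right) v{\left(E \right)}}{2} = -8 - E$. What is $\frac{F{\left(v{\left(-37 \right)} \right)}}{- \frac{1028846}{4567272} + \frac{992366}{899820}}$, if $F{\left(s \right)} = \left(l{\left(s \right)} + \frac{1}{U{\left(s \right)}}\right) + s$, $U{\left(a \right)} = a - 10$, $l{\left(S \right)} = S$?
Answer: $- \frac{337725024058485}{2554695710131} \approx -132.2$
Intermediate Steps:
$v{\left(E \right)} = 16 + 2 E$ ($v{\left(E \right)} = - 2 \left(-8 - E\right) = 16 + 2 E$)
$U{\left(a \right)} = -10 + a$
$F{\left(s \right)} = \frac{1}{-10 + s} + 2 s$ ($F{\left(s \right)} = \left(s + \frac{1}{-10 + s}\right) + s = \frac{1}{-10 + s} + 2 s$)
$\frac{F{\left(v{\left(-37 \right)} \right)}}{- \frac{1028846}{4567272} + \frac{992366}{899820}} = \frac{\frac{1}{-10 + \left(16 + 2 \left(-37\right)\right)} \left(1 + 2 \left(16 + 2 \left(-37\right)\right) \left(-10 + \left(16 + 2 \left(-37\right)\right)\right)\right)}{- \frac{1028846}{4567272} + \frac{992366}{899820}} = \frac{\frac{1}{-10 + \left(16 - 74\right)} \left(1 + 2 \left(16 - 74\right) \left(-10 + \left(16 - 74\right)\right)\right)}{\left(-1028846\right) \frac{1}{4567272} + 992366 \cdot \frac{1}{899820}} = \frac{\frac{1}{-10 - 58} \left(1 + 2 \left(-58\right) \left(-10 - 58\right)\right)}{- \frac{514423}{2283636} + \frac{496183}{449910}} = \frac{\frac{1}{-68} \left(1 + 2 \left(-58\right) \left(-68\right)\right)}{\frac{150276218243}{171238445460}} = - \frac{1 + 7888}{68} \cdot \frac{171238445460}{150276218243} = \left(- \frac{1}{68}\right) 7889 \cdot \frac{171238445460}{150276218243} = \left(- \frac{7889}{68}\right) \frac{171238445460}{150276218243} = - \frac{337725024058485}{2554695710131}$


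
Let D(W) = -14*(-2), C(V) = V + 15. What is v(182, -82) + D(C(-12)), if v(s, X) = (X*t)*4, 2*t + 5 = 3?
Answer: 356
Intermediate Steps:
t = -1 (t = -5/2 + (½)*3 = -5/2 + 3/2 = -1)
C(V) = 15 + V
D(W) = 28
v(s, X) = -4*X (v(s, X) = (X*(-1))*4 = -X*4 = -4*X)
v(182, -82) + D(C(-12)) = -4*(-82) + 28 = 328 + 28 = 356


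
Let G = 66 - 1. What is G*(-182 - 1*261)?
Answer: -28795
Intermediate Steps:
G = 65
G*(-182 - 1*261) = 65*(-182 - 1*261) = 65*(-182 - 261) = 65*(-443) = -28795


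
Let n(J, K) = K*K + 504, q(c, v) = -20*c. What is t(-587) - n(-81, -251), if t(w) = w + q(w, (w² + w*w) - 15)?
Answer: -52352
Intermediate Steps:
n(J, K) = 504 + K² (n(J, K) = K² + 504 = 504 + K²)
t(w) = -19*w (t(w) = w - 20*w = -19*w)
t(-587) - n(-81, -251) = -19*(-587) - (504 + (-251)²) = 11153 - (504 + 63001) = 11153 - 1*63505 = 11153 - 63505 = -52352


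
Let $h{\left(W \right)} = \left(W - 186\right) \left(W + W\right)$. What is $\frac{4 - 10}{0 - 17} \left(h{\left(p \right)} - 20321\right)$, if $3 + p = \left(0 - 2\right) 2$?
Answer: $- \frac{105714}{17} \approx -6218.5$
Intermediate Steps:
$p = -7$ ($p = -3 + \left(0 - 2\right) 2 = -3 - 4 = -7$)
$h{\left(W \right)} = 2 W \left(-186 + W\right)$ ($h{\left(W \right)} = \left(-186 + W\right) 2 W = 2 W \left(-186 + W\right)$)
$\frac{4 - 10}{0 - 17} \left(h{\left(p \right)} - 20321\right) = \frac{4 - 10}{0 - 17} \left(2 \left(-7\right) \left(-186 - 7\right) - 20321\right) = - \frac{6}{-17} \left(2 \left(-7\right) \left(-193\right) - 20321\right) = \left(-6\right) \left(- \frac{1}{17}\right) \left(2702 - 20321\right) = \frac{6}{17} \left(-17619\right) = - \frac{105714}{17}$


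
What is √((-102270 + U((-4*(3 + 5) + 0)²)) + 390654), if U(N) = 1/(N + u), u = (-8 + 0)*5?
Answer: √69807384822/492 ≈ 537.01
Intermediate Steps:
u = -40 (u = -8*5 = -40)
U(N) = 1/(-40 + N) (U(N) = 1/(N - 40) = 1/(-40 + N))
√((-102270 + U((-4*(3 + 5) + 0)²)) + 390654) = √((-102270 + 1/(-40 + (-4*(3 + 5) + 0)²)) + 390654) = √((-102270 + 1/(-40 + (-4*8 + 0)²)) + 390654) = √((-102270 + 1/(-40 + (-32 + 0)²)) + 390654) = √((-102270 + 1/(-40 + (-32)²)) + 390654) = √((-102270 + 1/(-40 + 1024)) + 390654) = √((-102270 + 1/984) + 390654) = √(-100633679/984 + 390654) = √(283769857/984) = √69807384822/492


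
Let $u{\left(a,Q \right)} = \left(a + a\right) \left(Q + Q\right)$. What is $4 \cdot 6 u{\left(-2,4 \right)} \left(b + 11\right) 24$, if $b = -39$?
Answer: $516096$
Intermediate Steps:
$u{\left(a,Q \right)} = 4 Q a$ ($u{\left(a,Q \right)} = 2 a 2 Q = 4 Q a$)
$4 \cdot 6 u{\left(-2,4 \right)} \left(b + 11\right) 24 = 4 \cdot 6 \cdot 4 \cdot 4 \left(-2\right) \left(-39 + 11\right) 24 = 24 \left(-32\right) \left(-28\right) 24 = \left(-768\right) \left(-28\right) 24 = 21504 \cdot 24 = 516096$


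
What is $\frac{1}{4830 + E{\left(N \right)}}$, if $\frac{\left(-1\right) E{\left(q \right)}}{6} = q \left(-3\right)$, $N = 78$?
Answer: $\frac{1}{6234} \approx 0.00016041$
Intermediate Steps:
$E{\left(q \right)} = 18 q$ ($E{\left(q \right)} = - 6 q \left(-3\right) = - 6 \left(- 3 q\right) = 18 q$)
$\frac{1}{4830 + E{\left(N \right)}} = \frac{1}{4830 + 18 \cdot 78} = \frac{1}{4830 + 1404} = \frac{1}{6234}$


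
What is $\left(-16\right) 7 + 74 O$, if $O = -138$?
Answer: $-10324$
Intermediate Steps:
$\left(-16\right) 7 + 74 O = \left(-16\right) 7 + 74 \left(-138\right) = -112 - 10212 = -10324$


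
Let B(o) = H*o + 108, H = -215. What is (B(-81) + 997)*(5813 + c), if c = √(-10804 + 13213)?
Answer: 107656760 + 18520*√2409 ≈ 1.0857e+8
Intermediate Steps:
B(o) = 108 - 215*o (B(o) = -215*o + 108 = 108 - 215*o)
c = √2409 ≈ 49.082
(B(-81) + 997)*(5813 + c) = ((108 - 215*(-81)) + 997)*(5813 + √2409) = ((108 + 17415) + 997)*(5813 + √2409) = (17523 + 997)*(5813 + √2409) = 18520*(5813 + √2409) = 107656760 + 18520*√2409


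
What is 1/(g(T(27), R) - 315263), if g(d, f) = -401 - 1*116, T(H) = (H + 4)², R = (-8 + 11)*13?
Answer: -1/315780 ≈ -3.1668e-6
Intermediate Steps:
R = 39 (R = 3*13 = 39)
T(H) = (4 + H)²
g(d, f) = -517 (g(d, f) = -401 - 116 = -517)
1/(g(T(27), R) - 315263) = 1/(-517 - 315263) = 1/(-315780) = -1/315780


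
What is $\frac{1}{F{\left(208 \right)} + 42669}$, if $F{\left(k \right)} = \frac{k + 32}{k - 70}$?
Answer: $\frac{23}{981427} \approx 2.3435 \cdot 10^{-5}$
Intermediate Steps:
$F{\left(k \right)} = \frac{32 + k}{-70 + k}$
$\frac{1}{F{\left(208 \right)} + 42669} = \frac{1}{\frac{32 + 208}{-70 + 208} + 42669} = \frac{1}{\frac{1}{138} \cdot 240 + 42669} = \frac{1}{\frac{40}{23} + 42669} = \frac{1}{\frac{981427}{23}} = \frac{23}{981427}$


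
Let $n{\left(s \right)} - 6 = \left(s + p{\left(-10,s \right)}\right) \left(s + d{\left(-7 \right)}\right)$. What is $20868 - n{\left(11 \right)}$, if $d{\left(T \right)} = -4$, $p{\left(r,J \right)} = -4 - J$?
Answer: $20890$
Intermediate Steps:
$n{\left(s \right)} = 22 - 4 s$ ($n{\left(s \right)} = 6 + \left(s - \left(4 + s\right)\right) \left(s - 4\right) = 6 - 4 \left(-4 + s\right) = 6 - \left(-16 + 4 s\right) = 22 - 4 s$)
$20868 - n{\left(11 \right)} = 20868 - \left(22 - 44\right) = 20868 - -22 = 20868 + 22 = 20890$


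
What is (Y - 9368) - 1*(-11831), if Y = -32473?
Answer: -30010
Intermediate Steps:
(Y - 9368) - 1*(-11831) = (-32473 - 9368) - 1*(-11831) = -41841 + 11831 = -30010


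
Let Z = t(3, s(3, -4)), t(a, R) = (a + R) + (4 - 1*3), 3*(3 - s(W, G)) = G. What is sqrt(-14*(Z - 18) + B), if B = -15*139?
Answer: I*sqrt(17547)/3 ≈ 44.155*I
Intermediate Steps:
s(W, G) = 3 - G/3
t(a, R) = 1 + R + a (t(a, R) = (R + a) + (4 - 3) = (R + a) + 1 = 1 + R + a)
Z = 25/3 (Z = 1 + (3 - 1/3*(-4)) + 3 = 1 + (3 + 4/3) + 3 = 1 + 13/3 + 3 = 25/3 ≈ 8.3333)
B = -2085
sqrt(-14*(Z - 18) + B) = sqrt(-14*(25/3 - 18) - 2085) = sqrt(-14*(-29/3) - 2085) = sqrt(406/3 - 2085) = sqrt(-5849/3) = I*sqrt(17547)/3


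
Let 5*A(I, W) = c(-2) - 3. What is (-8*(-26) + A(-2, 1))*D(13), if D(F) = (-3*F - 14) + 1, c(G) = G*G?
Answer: -54132/5 ≈ -10826.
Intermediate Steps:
c(G) = G²
A(I, W) = ⅕ (A(I, W) = ((-2)² - 3)/5 = (4 - 3)/5 = (⅕)*1 = ⅕)
D(F) = -13 - 3*F (D(F) = (-14 - 3*F) + 1 = -13 - 3*F)
(-8*(-26) + A(-2, 1))*D(13) = (-8*(-26) + ⅕)*(-13 - 3*13) = (208 + ⅕)*(-13 - 39) = (1041/5)*(-52) = -54132/5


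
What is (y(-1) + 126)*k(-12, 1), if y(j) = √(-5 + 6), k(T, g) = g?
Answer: 127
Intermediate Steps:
y(j) = 1 (y(j) = √1 = 1)
(y(-1) + 126)*k(-12, 1) = (1 + 126)*1 = 127*1 = 127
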